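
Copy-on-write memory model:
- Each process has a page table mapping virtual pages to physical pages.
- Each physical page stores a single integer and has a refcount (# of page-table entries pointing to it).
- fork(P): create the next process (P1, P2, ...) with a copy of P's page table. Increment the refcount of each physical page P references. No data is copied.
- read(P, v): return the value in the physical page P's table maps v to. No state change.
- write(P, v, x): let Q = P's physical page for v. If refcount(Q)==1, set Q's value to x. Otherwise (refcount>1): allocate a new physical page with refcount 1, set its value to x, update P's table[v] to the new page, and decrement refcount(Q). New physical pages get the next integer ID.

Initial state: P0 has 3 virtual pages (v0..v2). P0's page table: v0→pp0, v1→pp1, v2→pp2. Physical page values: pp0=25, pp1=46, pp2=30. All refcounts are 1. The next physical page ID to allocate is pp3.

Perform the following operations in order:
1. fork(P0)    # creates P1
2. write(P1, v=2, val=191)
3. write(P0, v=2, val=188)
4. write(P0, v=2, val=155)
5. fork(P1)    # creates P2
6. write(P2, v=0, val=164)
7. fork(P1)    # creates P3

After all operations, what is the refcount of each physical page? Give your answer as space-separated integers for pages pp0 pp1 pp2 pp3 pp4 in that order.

Op 1: fork(P0) -> P1. 3 ppages; refcounts: pp0:2 pp1:2 pp2:2
Op 2: write(P1, v2, 191). refcount(pp2)=2>1 -> COPY to pp3. 4 ppages; refcounts: pp0:2 pp1:2 pp2:1 pp3:1
Op 3: write(P0, v2, 188). refcount(pp2)=1 -> write in place. 4 ppages; refcounts: pp0:2 pp1:2 pp2:1 pp3:1
Op 4: write(P0, v2, 155). refcount(pp2)=1 -> write in place. 4 ppages; refcounts: pp0:2 pp1:2 pp2:1 pp3:1
Op 5: fork(P1) -> P2. 4 ppages; refcounts: pp0:3 pp1:3 pp2:1 pp3:2
Op 6: write(P2, v0, 164). refcount(pp0)=3>1 -> COPY to pp4. 5 ppages; refcounts: pp0:2 pp1:3 pp2:1 pp3:2 pp4:1
Op 7: fork(P1) -> P3. 5 ppages; refcounts: pp0:3 pp1:4 pp2:1 pp3:3 pp4:1

Answer: 3 4 1 3 1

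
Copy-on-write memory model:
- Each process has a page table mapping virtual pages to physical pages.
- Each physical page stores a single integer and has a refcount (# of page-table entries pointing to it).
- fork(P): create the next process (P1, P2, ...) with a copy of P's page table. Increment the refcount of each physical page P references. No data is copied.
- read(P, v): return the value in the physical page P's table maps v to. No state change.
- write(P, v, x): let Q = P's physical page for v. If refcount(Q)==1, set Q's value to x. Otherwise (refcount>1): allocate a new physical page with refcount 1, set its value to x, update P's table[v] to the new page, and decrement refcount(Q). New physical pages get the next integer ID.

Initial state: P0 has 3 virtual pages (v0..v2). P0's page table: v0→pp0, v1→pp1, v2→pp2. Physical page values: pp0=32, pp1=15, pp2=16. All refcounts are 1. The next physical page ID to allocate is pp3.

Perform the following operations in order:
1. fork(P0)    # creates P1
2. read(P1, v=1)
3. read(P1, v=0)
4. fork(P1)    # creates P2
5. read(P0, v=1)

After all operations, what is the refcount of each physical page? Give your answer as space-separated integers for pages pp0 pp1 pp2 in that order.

Op 1: fork(P0) -> P1. 3 ppages; refcounts: pp0:2 pp1:2 pp2:2
Op 2: read(P1, v1) -> 15. No state change.
Op 3: read(P1, v0) -> 32. No state change.
Op 4: fork(P1) -> P2. 3 ppages; refcounts: pp0:3 pp1:3 pp2:3
Op 5: read(P0, v1) -> 15. No state change.

Answer: 3 3 3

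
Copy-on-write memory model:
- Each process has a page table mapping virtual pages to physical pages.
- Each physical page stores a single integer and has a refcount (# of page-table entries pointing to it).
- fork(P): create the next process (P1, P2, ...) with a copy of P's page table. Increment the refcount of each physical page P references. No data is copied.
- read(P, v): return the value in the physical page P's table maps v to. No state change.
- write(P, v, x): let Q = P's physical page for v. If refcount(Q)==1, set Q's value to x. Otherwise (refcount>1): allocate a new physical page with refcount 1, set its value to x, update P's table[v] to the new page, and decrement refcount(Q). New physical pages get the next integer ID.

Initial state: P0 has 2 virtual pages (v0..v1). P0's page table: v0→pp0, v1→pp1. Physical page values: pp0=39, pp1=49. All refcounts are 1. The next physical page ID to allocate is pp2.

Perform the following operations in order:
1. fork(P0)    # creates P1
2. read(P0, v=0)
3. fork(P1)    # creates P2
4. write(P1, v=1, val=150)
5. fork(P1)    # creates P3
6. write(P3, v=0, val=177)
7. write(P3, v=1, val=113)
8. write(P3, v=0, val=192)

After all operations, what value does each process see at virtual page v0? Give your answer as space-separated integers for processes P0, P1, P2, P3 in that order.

Answer: 39 39 39 192

Derivation:
Op 1: fork(P0) -> P1. 2 ppages; refcounts: pp0:2 pp1:2
Op 2: read(P0, v0) -> 39. No state change.
Op 3: fork(P1) -> P2. 2 ppages; refcounts: pp0:3 pp1:3
Op 4: write(P1, v1, 150). refcount(pp1)=3>1 -> COPY to pp2. 3 ppages; refcounts: pp0:3 pp1:2 pp2:1
Op 5: fork(P1) -> P3. 3 ppages; refcounts: pp0:4 pp1:2 pp2:2
Op 6: write(P3, v0, 177). refcount(pp0)=4>1 -> COPY to pp3. 4 ppages; refcounts: pp0:3 pp1:2 pp2:2 pp3:1
Op 7: write(P3, v1, 113). refcount(pp2)=2>1 -> COPY to pp4. 5 ppages; refcounts: pp0:3 pp1:2 pp2:1 pp3:1 pp4:1
Op 8: write(P3, v0, 192). refcount(pp3)=1 -> write in place. 5 ppages; refcounts: pp0:3 pp1:2 pp2:1 pp3:1 pp4:1
P0: v0 -> pp0 = 39
P1: v0 -> pp0 = 39
P2: v0 -> pp0 = 39
P3: v0 -> pp3 = 192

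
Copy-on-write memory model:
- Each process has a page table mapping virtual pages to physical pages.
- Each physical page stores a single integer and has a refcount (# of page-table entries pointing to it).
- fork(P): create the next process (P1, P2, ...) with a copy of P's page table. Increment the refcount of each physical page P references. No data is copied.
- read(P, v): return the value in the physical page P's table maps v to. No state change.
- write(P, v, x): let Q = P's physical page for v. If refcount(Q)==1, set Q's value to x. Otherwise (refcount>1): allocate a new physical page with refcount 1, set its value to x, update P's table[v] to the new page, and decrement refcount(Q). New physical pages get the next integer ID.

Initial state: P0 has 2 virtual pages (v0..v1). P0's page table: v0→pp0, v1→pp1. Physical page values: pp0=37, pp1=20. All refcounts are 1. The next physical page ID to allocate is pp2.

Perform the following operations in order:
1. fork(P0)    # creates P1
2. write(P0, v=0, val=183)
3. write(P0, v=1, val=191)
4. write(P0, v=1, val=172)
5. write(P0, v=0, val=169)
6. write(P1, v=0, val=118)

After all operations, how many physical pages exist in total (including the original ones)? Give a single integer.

Op 1: fork(P0) -> P1. 2 ppages; refcounts: pp0:2 pp1:2
Op 2: write(P0, v0, 183). refcount(pp0)=2>1 -> COPY to pp2. 3 ppages; refcounts: pp0:1 pp1:2 pp2:1
Op 3: write(P0, v1, 191). refcount(pp1)=2>1 -> COPY to pp3. 4 ppages; refcounts: pp0:1 pp1:1 pp2:1 pp3:1
Op 4: write(P0, v1, 172). refcount(pp3)=1 -> write in place. 4 ppages; refcounts: pp0:1 pp1:1 pp2:1 pp3:1
Op 5: write(P0, v0, 169). refcount(pp2)=1 -> write in place. 4 ppages; refcounts: pp0:1 pp1:1 pp2:1 pp3:1
Op 6: write(P1, v0, 118). refcount(pp0)=1 -> write in place. 4 ppages; refcounts: pp0:1 pp1:1 pp2:1 pp3:1

Answer: 4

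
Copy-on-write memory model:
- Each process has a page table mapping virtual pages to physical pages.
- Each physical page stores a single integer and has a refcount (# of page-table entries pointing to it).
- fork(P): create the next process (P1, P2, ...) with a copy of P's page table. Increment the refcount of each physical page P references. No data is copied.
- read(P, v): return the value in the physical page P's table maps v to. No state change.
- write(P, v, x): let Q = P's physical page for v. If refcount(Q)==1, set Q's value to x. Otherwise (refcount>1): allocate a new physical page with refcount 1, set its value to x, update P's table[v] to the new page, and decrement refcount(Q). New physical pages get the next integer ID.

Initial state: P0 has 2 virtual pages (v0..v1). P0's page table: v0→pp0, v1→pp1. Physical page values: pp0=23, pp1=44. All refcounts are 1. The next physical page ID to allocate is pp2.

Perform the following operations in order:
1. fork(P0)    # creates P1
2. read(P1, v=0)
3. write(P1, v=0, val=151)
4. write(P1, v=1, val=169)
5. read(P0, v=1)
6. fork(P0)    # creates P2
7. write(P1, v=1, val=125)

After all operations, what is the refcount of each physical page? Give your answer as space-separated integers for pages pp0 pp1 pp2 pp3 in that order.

Answer: 2 2 1 1

Derivation:
Op 1: fork(P0) -> P1. 2 ppages; refcounts: pp0:2 pp1:2
Op 2: read(P1, v0) -> 23. No state change.
Op 3: write(P1, v0, 151). refcount(pp0)=2>1 -> COPY to pp2. 3 ppages; refcounts: pp0:1 pp1:2 pp2:1
Op 4: write(P1, v1, 169). refcount(pp1)=2>1 -> COPY to pp3. 4 ppages; refcounts: pp0:1 pp1:1 pp2:1 pp3:1
Op 5: read(P0, v1) -> 44. No state change.
Op 6: fork(P0) -> P2. 4 ppages; refcounts: pp0:2 pp1:2 pp2:1 pp3:1
Op 7: write(P1, v1, 125). refcount(pp3)=1 -> write in place. 4 ppages; refcounts: pp0:2 pp1:2 pp2:1 pp3:1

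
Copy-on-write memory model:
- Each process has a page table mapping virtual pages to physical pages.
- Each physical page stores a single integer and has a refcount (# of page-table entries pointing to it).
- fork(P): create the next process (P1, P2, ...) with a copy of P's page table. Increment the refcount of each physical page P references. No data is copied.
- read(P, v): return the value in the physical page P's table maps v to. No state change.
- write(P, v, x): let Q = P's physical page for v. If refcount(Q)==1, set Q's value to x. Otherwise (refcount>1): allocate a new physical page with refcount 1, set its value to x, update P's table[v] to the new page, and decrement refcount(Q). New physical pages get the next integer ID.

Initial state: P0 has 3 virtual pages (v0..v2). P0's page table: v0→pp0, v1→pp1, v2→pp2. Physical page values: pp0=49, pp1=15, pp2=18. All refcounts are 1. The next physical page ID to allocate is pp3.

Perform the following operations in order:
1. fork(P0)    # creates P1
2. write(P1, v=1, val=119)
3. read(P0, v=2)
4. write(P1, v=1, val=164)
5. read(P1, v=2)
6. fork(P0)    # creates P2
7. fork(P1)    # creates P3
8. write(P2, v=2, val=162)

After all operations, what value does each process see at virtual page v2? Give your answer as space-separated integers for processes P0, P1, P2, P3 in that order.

Op 1: fork(P0) -> P1. 3 ppages; refcounts: pp0:2 pp1:2 pp2:2
Op 2: write(P1, v1, 119). refcount(pp1)=2>1 -> COPY to pp3. 4 ppages; refcounts: pp0:2 pp1:1 pp2:2 pp3:1
Op 3: read(P0, v2) -> 18. No state change.
Op 4: write(P1, v1, 164). refcount(pp3)=1 -> write in place. 4 ppages; refcounts: pp0:2 pp1:1 pp2:2 pp3:1
Op 5: read(P1, v2) -> 18. No state change.
Op 6: fork(P0) -> P2. 4 ppages; refcounts: pp0:3 pp1:2 pp2:3 pp3:1
Op 7: fork(P1) -> P3. 4 ppages; refcounts: pp0:4 pp1:2 pp2:4 pp3:2
Op 8: write(P2, v2, 162). refcount(pp2)=4>1 -> COPY to pp4. 5 ppages; refcounts: pp0:4 pp1:2 pp2:3 pp3:2 pp4:1
P0: v2 -> pp2 = 18
P1: v2 -> pp2 = 18
P2: v2 -> pp4 = 162
P3: v2 -> pp2 = 18

Answer: 18 18 162 18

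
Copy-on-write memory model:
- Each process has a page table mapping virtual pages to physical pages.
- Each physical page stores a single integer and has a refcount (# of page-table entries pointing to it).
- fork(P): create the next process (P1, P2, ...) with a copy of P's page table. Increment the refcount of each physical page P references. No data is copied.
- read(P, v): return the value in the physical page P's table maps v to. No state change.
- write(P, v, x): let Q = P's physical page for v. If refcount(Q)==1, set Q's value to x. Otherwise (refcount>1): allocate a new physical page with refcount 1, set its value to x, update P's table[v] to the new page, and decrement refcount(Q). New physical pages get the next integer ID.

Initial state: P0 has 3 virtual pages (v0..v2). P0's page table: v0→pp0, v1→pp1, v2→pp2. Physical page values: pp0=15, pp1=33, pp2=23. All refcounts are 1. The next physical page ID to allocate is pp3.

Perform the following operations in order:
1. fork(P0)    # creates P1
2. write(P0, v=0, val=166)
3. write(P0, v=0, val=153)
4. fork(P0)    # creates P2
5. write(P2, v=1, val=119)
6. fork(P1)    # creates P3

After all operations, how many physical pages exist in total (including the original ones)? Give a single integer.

Answer: 5

Derivation:
Op 1: fork(P0) -> P1. 3 ppages; refcounts: pp0:2 pp1:2 pp2:2
Op 2: write(P0, v0, 166). refcount(pp0)=2>1 -> COPY to pp3. 4 ppages; refcounts: pp0:1 pp1:2 pp2:2 pp3:1
Op 3: write(P0, v0, 153). refcount(pp3)=1 -> write in place. 4 ppages; refcounts: pp0:1 pp1:2 pp2:2 pp3:1
Op 4: fork(P0) -> P2. 4 ppages; refcounts: pp0:1 pp1:3 pp2:3 pp3:2
Op 5: write(P2, v1, 119). refcount(pp1)=3>1 -> COPY to pp4. 5 ppages; refcounts: pp0:1 pp1:2 pp2:3 pp3:2 pp4:1
Op 6: fork(P1) -> P3. 5 ppages; refcounts: pp0:2 pp1:3 pp2:4 pp3:2 pp4:1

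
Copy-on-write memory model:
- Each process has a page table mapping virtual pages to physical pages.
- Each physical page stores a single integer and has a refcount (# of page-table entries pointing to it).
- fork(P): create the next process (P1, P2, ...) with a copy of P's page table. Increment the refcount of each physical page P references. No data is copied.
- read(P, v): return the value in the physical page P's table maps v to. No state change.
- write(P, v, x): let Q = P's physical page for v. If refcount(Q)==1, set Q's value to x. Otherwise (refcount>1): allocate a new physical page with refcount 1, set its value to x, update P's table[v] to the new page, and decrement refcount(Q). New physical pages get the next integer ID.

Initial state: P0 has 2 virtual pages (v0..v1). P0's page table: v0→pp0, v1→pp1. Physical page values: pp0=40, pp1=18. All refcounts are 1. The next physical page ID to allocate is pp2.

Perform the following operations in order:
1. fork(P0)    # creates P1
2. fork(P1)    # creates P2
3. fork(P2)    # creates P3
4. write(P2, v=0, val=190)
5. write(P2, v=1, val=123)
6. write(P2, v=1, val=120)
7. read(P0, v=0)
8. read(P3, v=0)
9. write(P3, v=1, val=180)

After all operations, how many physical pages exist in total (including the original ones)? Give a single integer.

Answer: 5

Derivation:
Op 1: fork(P0) -> P1. 2 ppages; refcounts: pp0:2 pp1:2
Op 2: fork(P1) -> P2. 2 ppages; refcounts: pp0:3 pp1:3
Op 3: fork(P2) -> P3. 2 ppages; refcounts: pp0:4 pp1:4
Op 4: write(P2, v0, 190). refcount(pp0)=4>1 -> COPY to pp2. 3 ppages; refcounts: pp0:3 pp1:4 pp2:1
Op 5: write(P2, v1, 123). refcount(pp1)=4>1 -> COPY to pp3. 4 ppages; refcounts: pp0:3 pp1:3 pp2:1 pp3:1
Op 6: write(P2, v1, 120). refcount(pp3)=1 -> write in place. 4 ppages; refcounts: pp0:3 pp1:3 pp2:1 pp3:1
Op 7: read(P0, v0) -> 40. No state change.
Op 8: read(P3, v0) -> 40. No state change.
Op 9: write(P3, v1, 180). refcount(pp1)=3>1 -> COPY to pp4. 5 ppages; refcounts: pp0:3 pp1:2 pp2:1 pp3:1 pp4:1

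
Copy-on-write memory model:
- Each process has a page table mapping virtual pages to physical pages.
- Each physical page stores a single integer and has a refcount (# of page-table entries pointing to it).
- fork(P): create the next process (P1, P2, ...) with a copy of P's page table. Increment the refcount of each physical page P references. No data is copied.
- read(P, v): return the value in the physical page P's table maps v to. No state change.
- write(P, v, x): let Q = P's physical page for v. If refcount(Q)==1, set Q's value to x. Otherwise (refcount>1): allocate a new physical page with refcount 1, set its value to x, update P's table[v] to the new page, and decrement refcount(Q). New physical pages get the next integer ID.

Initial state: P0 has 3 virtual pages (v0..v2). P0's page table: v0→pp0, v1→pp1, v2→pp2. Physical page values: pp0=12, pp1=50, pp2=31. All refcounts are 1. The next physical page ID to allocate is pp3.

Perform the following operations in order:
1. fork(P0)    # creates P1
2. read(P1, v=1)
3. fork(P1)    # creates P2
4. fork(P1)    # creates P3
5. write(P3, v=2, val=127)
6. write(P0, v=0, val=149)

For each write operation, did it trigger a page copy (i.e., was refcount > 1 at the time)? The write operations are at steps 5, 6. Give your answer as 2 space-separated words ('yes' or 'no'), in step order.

Op 1: fork(P0) -> P1. 3 ppages; refcounts: pp0:2 pp1:2 pp2:2
Op 2: read(P1, v1) -> 50. No state change.
Op 3: fork(P1) -> P2. 3 ppages; refcounts: pp0:3 pp1:3 pp2:3
Op 4: fork(P1) -> P3. 3 ppages; refcounts: pp0:4 pp1:4 pp2:4
Op 5: write(P3, v2, 127). refcount(pp2)=4>1 -> COPY to pp3. 4 ppages; refcounts: pp0:4 pp1:4 pp2:3 pp3:1
Op 6: write(P0, v0, 149). refcount(pp0)=4>1 -> COPY to pp4. 5 ppages; refcounts: pp0:3 pp1:4 pp2:3 pp3:1 pp4:1

yes yes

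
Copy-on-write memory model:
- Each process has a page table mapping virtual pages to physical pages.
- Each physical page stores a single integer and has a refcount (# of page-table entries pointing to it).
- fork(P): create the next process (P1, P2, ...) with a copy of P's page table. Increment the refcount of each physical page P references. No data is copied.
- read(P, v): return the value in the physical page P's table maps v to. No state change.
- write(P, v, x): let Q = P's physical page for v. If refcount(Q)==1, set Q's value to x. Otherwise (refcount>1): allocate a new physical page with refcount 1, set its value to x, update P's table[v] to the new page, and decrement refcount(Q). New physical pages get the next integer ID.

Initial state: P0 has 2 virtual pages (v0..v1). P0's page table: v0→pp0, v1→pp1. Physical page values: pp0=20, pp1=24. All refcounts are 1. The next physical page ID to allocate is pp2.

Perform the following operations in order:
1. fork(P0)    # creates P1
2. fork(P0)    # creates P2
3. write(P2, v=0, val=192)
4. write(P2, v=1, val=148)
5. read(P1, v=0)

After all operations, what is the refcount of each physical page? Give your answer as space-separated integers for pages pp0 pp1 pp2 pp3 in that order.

Op 1: fork(P0) -> P1. 2 ppages; refcounts: pp0:2 pp1:2
Op 2: fork(P0) -> P2. 2 ppages; refcounts: pp0:3 pp1:3
Op 3: write(P2, v0, 192). refcount(pp0)=3>1 -> COPY to pp2. 3 ppages; refcounts: pp0:2 pp1:3 pp2:1
Op 4: write(P2, v1, 148). refcount(pp1)=3>1 -> COPY to pp3. 4 ppages; refcounts: pp0:2 pp1:2 pp2:1 pp3:1
Op 5: read(P1, v0) -> 20. No state change.

Answer: 2 2 1 1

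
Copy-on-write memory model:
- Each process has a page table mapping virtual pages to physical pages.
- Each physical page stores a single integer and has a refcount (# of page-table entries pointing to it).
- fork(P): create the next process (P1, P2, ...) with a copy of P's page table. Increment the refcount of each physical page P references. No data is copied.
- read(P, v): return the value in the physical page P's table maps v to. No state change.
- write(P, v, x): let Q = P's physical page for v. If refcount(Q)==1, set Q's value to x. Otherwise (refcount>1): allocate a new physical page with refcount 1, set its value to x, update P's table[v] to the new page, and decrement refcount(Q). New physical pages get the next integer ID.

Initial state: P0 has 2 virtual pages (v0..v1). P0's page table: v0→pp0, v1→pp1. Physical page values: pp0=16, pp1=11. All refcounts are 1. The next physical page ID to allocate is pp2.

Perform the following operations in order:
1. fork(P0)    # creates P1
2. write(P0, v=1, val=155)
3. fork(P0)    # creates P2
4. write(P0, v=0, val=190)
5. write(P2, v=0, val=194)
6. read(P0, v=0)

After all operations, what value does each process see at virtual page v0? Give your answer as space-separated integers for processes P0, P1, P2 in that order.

Op 1: fork(P0) -> P1. 2 ppages; refcounts: pp0:2 pp1:2
Op 2: write(P0, v1, 155). refcount(pp1)=2>1 -> COPY to pp2. 3 ppages; refcounts: pp0:2 pp1:1 pp2:1
Op 3: fork(P0) -> P2. 3 ppages; refcounts: pp0:3 pp1:1 pp2:2
Op 4: write(P0, v0, 190). refcount(pp0)=3>1 -> COPY to pp3. 4 ppages; refcounts: pp0:2 pp1:1 pp2:2 pp3:1
Op 5: write(P2, v0, 194). refcount(pp0)=2>1 -> COPY to pp4. 5 ppages; refcounts: pp0:1 pp1:1 pp2:2 pp3:1 pp4:1
Op 6: read(P0, v0) -> 190. No state change.
P0: v0 -> pp3 = 190
P1: v0 -> pp0 = 16
P2: v0 -> pp4 = 194

Answer: 190 16 194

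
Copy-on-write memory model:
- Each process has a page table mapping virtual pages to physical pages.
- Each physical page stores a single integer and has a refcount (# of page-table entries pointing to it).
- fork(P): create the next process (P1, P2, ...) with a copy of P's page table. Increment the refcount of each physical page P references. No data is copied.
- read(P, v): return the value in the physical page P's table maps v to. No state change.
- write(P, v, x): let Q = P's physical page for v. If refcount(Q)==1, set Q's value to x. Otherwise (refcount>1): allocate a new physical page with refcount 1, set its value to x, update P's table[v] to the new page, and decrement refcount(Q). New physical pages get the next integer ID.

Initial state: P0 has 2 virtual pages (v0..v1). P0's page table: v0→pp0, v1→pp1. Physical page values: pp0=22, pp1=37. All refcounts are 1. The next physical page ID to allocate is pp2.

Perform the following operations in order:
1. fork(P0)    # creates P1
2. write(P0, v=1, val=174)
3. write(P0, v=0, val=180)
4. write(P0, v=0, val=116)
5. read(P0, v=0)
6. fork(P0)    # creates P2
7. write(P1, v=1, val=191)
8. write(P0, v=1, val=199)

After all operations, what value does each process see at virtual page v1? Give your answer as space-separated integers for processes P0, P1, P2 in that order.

Op 1: fork(P0) -> P1. 2 ppages; refcounts: pp0:2 pp1:2
Op 2: write(P0, v1, 174). refcount(pp1)=2>1 -> COPY to pp2. 3 ppages; refcounts: pp0:2 pp1:1 pp2:1
Op 3: write(P0, v0, 180). refcount(pp0)=2>1 -> COPY to pp3. 4 ppages; refcounts: pp0:1 pp1:1 pp2:1 pp3:1
Op 4: write(P0, v0, 116). refcount(pp3)=1 -> write in place. 4 ppages; refcounts: pp0:1 pp1:1 pp2:1 pp3:1
Op 5: read(P0, v0) -> 116. No state change.
Op 6: fork(P0) -> P2. 4 ppages; refcounts: pp0:1 pp1:1 pp2:2 pp3:2
Op 7: write(P1, v1, 191). refcount(pp1)=1 -> write in place. 4 ppages; refcounts: pp0:1 pp1:1 pp2:2 pp3:2
Op 8: write(P0, v1, 199). refcount(pp2)=2>1 -> COPY to pp4. 5 ppages; refcounts: pp0:1 pp1:1 pp2:1 pp3:2 pp4:1
P0: v1 -> pp4 = 199
P1: v1 -> pp1 = 191
P2: v1 -> pp2 = 174

Answer: 199 191 174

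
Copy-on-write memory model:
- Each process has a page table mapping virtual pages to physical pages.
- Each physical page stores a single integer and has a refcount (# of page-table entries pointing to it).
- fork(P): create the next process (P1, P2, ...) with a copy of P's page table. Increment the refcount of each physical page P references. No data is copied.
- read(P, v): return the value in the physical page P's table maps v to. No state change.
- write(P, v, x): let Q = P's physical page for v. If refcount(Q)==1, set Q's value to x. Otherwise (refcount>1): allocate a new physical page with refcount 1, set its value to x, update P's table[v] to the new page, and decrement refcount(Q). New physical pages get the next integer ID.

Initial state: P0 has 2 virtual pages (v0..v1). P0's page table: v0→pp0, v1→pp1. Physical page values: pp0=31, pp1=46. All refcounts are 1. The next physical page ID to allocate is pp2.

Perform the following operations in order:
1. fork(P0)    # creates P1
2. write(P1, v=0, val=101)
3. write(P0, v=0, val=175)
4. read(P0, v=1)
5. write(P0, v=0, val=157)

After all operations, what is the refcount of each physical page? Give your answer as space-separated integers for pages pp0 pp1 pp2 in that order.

Op 1: fork(P0) -> P1. 2 ppages; refcounts: pp0:2 pp1:2
Op 2: write(P1, v0, 101). refcount(pp0)=2>1 -> COPY to pp2. 3 ppages; refcounts: pp0:1 pp1:2 pp2:1
Op 3: write(P0, v0, 175). refcount(pp0)=1 -> write in place. 3 ppages; refcounts: pp0:1 pp1:2 pp2:1
Op 4: read(P0, v1) -> 46. No state change.
Op 5: write(P0, v0, 157). refcount(pp0)=1 -> write in place. 3 ppages; refcounts: pp0:1 pp1:2 pp2:1

Answer: 1 2 1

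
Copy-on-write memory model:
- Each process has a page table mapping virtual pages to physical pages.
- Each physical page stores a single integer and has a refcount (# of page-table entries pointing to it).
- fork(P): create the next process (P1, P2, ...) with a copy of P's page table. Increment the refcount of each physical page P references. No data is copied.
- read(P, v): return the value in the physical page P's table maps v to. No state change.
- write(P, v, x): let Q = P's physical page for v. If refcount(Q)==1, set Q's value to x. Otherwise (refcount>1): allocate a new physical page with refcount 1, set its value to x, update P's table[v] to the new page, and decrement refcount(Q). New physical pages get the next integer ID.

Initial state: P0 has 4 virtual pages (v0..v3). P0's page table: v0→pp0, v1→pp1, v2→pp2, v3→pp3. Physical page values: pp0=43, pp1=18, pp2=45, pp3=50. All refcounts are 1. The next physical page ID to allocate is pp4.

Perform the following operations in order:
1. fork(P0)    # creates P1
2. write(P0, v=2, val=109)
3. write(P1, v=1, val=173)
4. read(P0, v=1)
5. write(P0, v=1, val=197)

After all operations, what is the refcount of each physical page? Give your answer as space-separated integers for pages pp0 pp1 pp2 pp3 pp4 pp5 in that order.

Op 1: fork(P0) -> P1. 4 ppages; refcounts: pp0:2 pp1:2 pp2:2 pp3:2
Op 2: write(P0, v2, 109). refcount(pp2)=2>1 -> COPY to pp4. 5 ppages; refcounts: pp0:2 pp1:2 pp2:1 pp3:2 pp4:1
Op 3: write(P1, v1, 173). refcount(pp1)=2>1 -> COPY to pp5. 6 ppages; refcounts: pp0:2 pp1:1 pp2:1 pp3:2 pp4:1 pp5:1
Op 4: read(P0, v1) -> 18. No state change.
Op 5: write(P0, v1, 197). refcount(pp1)=1 -> write in place. 6 ppages; refcounts: pp0:2 pp1:1 pp2:1 pp3:2 pp4:1 pp5:1

Answer: 2 1 1 2 1 1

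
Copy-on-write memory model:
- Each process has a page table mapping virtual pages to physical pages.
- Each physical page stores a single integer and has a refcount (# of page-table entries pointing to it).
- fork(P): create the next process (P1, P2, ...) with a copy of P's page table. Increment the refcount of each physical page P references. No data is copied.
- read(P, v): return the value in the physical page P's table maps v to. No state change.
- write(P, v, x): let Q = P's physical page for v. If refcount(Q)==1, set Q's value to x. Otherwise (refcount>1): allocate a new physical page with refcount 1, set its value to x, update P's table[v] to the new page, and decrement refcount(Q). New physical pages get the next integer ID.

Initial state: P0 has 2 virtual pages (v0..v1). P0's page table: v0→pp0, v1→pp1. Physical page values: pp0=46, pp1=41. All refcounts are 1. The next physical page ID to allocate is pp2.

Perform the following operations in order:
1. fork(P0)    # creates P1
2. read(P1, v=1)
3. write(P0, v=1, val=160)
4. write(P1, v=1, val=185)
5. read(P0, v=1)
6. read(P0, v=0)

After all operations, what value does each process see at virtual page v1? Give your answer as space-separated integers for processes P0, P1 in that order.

Op 1: fork(P0) -> P1. 2 ppages; refcounts: pp0:2 pp1:2
Op 2: read(P1, v1) -> 41. No state change.
Op 3: write(P0, v1, 160). refcount(pp1)=2>1 -> COPY to pp2. 3 ppages; refcounts: pp0:2 pp1:1 pp2:1
Op 4: write(P1, v1, 185). refcount(pp1)=1 -> write in place. 3 ppages; refcounts: pp0:2 pp1:1 pp2:1
Op 5: read(P0, v1) -> 160. No state change.
Op 6: read(P0, v0) -> 46. No state change.
P0: v1 -> pp2 = 160
P1: v1 -> pp1 = 185

Answer: 160 185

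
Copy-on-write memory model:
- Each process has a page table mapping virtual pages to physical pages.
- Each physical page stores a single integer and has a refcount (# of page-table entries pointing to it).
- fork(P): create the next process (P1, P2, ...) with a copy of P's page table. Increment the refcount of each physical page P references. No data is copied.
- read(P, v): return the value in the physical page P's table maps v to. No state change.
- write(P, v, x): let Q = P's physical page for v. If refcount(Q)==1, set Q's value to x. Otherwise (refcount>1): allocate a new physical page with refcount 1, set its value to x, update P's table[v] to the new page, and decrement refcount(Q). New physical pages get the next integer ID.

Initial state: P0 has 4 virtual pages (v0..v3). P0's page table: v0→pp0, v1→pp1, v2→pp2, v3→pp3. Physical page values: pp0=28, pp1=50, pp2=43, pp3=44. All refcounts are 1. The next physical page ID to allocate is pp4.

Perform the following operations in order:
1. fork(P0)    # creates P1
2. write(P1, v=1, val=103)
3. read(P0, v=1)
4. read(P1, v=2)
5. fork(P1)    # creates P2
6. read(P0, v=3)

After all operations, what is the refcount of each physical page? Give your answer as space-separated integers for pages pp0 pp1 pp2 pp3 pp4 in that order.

Answer: 3 1 3 3 2

Derivation:
Op 1: fork(P0) -> P1. 4 ppages; refcounts: pp0:2 pp1:2 pp2:2 pp3:2
Op 2: write(P1, v1, 103). refcount(pp1)=2>1 -> COPY to pp4. 5 ppages; refcounts: pp0:2 pp1:1 pp2:2 pp3:2 pp4:1
Op 3: read(P0, v1) -> 50. No state change.
Op 4: read(P1, v2) -> 43. No state change.
Op 5: fork(P1) -> P2. 5 ppages; refcounts: pp0:3 pp1:1 pp2:3 pp3:3 pp4:2
Op 6: read(P0, v3) -> 44. No state change.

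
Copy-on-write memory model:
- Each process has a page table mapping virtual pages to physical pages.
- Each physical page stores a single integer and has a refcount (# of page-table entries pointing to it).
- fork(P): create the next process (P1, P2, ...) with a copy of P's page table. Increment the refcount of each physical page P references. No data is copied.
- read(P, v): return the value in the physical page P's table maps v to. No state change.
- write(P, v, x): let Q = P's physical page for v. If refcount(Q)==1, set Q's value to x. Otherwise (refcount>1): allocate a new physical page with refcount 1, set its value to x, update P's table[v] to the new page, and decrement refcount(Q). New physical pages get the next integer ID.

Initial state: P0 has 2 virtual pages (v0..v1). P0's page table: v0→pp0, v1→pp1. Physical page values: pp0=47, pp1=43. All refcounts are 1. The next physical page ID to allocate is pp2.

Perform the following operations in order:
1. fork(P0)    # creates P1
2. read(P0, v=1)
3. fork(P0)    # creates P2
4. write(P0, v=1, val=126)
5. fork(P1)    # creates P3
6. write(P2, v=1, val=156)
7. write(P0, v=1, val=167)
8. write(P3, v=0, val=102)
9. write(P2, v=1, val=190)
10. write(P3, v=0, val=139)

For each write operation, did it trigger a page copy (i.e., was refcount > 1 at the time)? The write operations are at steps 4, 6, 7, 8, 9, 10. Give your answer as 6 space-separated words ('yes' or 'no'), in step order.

Op 1: fork(P0) -> P1. 2 ppages; refcounts: pp0:2 pp1:2
Op 2: read(P0, v1) -> 43. No state change.
Op 3: fork(P0) -> P2. 2 ppages; refcounts: pp0:3 pp1:3
Op 4: write(P0, v1, 126). refcount(pp1)=3>1 -> COPY to pp2. 3 ppages; refcounts: pp0:3 pp1:2 pp2:1
Op 5: fork(P1) -> P3. 3 ppages; refcounts: pp0:4 pp1:3 pp2:1
Op 6: write(P2, v1, 156). refcount(pp1)=3>1 -> COPY to pp3. 4 ppages; refcounts: pp0:4 pp1:2 pp2:1 pp3:1
Op 7: write(P0, v1, 167). refcount(pp2)=1 -> write in place. 4 ppages; refcounts: pp0:4 pp1:2 pp2:1 pp3:1
Op 8: write(P3, v0, 102). refcount(pp0)=4>1 -> COPY to pp4. 5 ppages; refcounts: pp0:3 pp1:2 pp2:1 pp3:1 pp4:1
Op 9: write(P2, v1, 190). refcount(pp3)=1 -> write in place. 5 ppages; refcounts: pp0:3 pp1:2 pp2:1 pp3:1 pp4:1
Op 10: write(P3, v0, 139). refcount(pp4)=1 -> write in place. 5 ppages; refcounts: pp0:3 pp1:2 pp2:1 pp3:1 pp4:1

yes yes no yes no no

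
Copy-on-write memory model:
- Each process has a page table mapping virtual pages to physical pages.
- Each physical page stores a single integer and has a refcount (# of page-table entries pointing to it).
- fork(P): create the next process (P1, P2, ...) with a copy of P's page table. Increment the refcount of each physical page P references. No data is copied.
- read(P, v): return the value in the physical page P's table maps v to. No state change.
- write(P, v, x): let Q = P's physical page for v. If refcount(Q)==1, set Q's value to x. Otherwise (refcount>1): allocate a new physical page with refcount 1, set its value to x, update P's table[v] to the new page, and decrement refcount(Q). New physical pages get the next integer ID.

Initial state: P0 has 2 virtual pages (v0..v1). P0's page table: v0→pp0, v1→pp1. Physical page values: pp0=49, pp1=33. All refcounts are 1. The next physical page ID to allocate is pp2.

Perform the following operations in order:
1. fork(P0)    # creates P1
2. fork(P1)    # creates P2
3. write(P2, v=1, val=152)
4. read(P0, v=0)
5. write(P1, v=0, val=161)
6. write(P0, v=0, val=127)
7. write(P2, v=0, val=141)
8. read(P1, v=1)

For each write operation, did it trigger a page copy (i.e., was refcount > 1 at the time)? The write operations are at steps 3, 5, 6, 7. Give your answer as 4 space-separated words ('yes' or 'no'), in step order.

Op 1: fork(P0) -> P1. 2 ppages; refcounts: pp0:2 pp1:2
Op 2: fork(P1) -> P2. 2 ppages; refcounts: pp0:3 pp1:3
Op 3: write(P2, v1, 152). refcount(pp1)=3>1 -> COPY to pp2. 3 ppages; refcounts: pp0:3 pp1:2 pp2:1
Op 4: read(P0, v0) -> 49. No state change.
Op 5: write(P1, v0, 161). refcount(pp0)=3>1 -> COPY to pp3. 4 ppages; refcounts: pp0:2 pp1:2 pp2:1 pp3:1
Op 6: write(P0, v0, 127). refcount(pp0)=2>1 -> COPY to pp4. 5 ppages; refcounts: pp0:1 pp1:2 pp2:1 pp3:1 pp4:1
Op 7: write(P2, v0, 141). refcount(pp0)=1 -> write in place. 5 ppages; refcounts: pp0:1 pp1:2 pp2:1 pp3:1 pp4:1
Op 8: read(P1, v1) -> 33. No state change.

yes yes yes no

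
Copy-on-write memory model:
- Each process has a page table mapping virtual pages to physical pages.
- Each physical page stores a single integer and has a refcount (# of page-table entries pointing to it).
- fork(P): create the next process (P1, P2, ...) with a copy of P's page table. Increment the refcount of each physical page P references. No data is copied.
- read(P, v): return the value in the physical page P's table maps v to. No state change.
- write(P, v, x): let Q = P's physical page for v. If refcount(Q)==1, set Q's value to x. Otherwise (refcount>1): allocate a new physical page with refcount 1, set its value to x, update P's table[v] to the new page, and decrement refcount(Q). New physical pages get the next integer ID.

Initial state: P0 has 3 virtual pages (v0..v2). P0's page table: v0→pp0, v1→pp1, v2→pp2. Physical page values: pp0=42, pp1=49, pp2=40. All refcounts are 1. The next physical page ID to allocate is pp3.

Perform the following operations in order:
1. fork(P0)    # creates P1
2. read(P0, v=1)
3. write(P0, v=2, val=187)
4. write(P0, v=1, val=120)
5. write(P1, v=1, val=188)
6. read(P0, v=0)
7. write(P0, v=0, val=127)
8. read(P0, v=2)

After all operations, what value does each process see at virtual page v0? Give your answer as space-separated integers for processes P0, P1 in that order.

Answer: 127 42

Derivation:
Op 1: fork(P0) -> P1. 3 ppages; refcounts: pp0:2 pp1:2 pp2:2
Op 2: read(P0, v1) -> 49. No state change.
Op 3: write(P0, v2, 187). refcount(pp2)=2>1 -> COPY to pp3. 4 ppages; refcounts: pp0:2 pp1:2 pp2:1 pp3:1
Op 4: write(P0, v1, 120). refcount(pp1)=2>1 -> COPY to pp4. 5 ppages; refcounts: pp0:2 pp1:1 pp2:1 pp3:1 pp4:1
Op 5: write(P1, v1, 188). refcount(pp1)=1 -> write in place. 5 ppages; refcounts: pp0:2 pp1:1 pp2:1 pp3:1 pp4:1
Op 6: read(P0, v0) -> 42. No state change.
Op 7: write(P0, v0, 127). refcount(pp0)=2>1 -> COPY to pp5. 6 ppages; refcounts: pp0:1 pp1:1 pp2:1 pp3:1 pp4:1 pp5:1
Op 8: read(P0, v2) -> 187. No state change.
P0: v0 -> pp5 = 127
P1: v0 -> pp0 = 42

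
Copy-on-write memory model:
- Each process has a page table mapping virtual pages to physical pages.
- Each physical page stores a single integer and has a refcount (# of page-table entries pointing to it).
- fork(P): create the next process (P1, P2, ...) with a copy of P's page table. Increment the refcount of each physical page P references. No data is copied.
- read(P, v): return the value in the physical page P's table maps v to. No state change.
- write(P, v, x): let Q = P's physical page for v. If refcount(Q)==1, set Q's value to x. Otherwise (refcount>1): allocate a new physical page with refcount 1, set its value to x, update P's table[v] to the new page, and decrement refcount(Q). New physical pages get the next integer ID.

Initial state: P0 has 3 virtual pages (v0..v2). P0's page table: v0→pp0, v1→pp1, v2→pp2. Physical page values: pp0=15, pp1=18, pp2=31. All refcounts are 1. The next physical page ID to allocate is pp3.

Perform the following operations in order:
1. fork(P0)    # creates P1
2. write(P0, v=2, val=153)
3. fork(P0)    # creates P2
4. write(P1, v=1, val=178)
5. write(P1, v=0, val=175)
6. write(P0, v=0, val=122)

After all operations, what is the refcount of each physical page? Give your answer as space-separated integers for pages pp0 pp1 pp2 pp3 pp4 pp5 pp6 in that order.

Answer: 1 2 1 2 1 1 1

Derivation:
Op 1: fork(P0) -> P1. 3 ppages; refcounts: pp0:2 pp1:2 pp2:2
Op 2: write(P0, v2, 153). refcount(pp2)=2>1 -> COPY to pp3. 4 ppages; refcounts: pp0:2 pp1:2 pp2:1 pp3:1
Op 3: fork(P0) -> P2. 4 ppages; refcounts: pp0:3 pp1:3 pp2:1 pp3:2
Op 4: write(P1, v1, 178). refcount(pp1)=3>1 -> COPY to pp4. 5 ppages; refcounts: pp0:3 pp1:2 pp2:1 pp3:2 pp4:1
Op 5: write(P1, v0, 175). refcount(pp0)=3>1 -> COPY to pp5. 6 ppages; refcounts: pp0:2 pp1:2 pp2:1 pp3:2 pp4:1 pp5:1
Op 6: write(P0, v0, 122). refcount(pp0)=2>1 -> COPY to pp6. 7 ppages; refcounts: pp0:1 pp1:2 pp2:1 pp3:2 pp4:1 pp5:1 pp6:1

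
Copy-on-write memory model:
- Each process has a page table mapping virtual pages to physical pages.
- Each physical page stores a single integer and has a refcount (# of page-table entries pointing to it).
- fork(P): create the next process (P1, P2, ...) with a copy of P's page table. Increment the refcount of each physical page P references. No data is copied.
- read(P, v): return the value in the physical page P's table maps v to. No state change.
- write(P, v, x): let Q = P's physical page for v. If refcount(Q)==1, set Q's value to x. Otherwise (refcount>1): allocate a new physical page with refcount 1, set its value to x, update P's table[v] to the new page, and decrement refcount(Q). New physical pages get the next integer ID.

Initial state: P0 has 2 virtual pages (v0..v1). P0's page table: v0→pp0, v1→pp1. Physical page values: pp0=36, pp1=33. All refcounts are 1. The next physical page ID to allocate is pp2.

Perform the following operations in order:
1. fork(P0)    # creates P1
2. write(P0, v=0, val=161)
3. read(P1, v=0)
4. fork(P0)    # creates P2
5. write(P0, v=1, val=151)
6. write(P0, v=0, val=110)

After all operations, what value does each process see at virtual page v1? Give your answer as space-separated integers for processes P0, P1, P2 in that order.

Op 1: fork(P0) -> P1. 2 ppages; refcounts: pp0:2 pp1:2
Op 2: write(P0, v0, 161). refcount(pp0)=2>1 -> COPY to pp2. 3 ppages; refcounts: pp0:1 pp1:2 pp2:1
Op 3: read(P1, v0) -> 36. No state change.
Op 4: fork(P0) -> P2. 3 ppages; refcounts: pp0:1 pp1:3 pp2:2
Op 5: write(P0, v1, 151). refcount(pp1)=3>1 -> COPY to pp3. 4 ppages; refcounts: pp0:1 pp1:2 pp2:2 pp3:1
Op 6: write(P0, v0, 110). refcount(pp2)=2>1 -> COPY to pp4. 5 ppages; refcounts: pp0:1 pp1:2 pp2:1 pp3:1 pp4:1
P0: v1 -> pp3 = 151
P1: v1 -> pp1 = 33
P2: v1 -> pp1 = 33

Answer: 151 33 33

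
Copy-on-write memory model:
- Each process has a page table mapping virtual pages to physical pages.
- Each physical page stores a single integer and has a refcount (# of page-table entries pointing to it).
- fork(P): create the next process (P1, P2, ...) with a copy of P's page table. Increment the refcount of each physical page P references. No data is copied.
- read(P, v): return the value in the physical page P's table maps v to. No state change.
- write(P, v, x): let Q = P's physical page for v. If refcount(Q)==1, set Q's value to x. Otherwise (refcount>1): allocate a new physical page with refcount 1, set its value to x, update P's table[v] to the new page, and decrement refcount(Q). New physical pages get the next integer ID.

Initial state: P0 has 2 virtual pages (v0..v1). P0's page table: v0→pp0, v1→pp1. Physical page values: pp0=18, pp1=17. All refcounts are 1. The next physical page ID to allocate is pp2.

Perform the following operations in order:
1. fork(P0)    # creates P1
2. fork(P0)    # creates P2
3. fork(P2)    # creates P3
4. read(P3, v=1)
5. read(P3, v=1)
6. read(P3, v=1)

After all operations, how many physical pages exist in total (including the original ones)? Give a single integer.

Op 1: fork(P0) -> P1. 2 ppages; refcounts: pp0:2 pp1:2
Op 2: fork(P0) -> P2. 2 ppages; refcounts: pp0:3 pp1:3
Op 3: fork(P2) -> P3. 2 ppages; refcounts: pp0:4 pp1:4
Op 4: read(P3, v1) -> 17. No state change.
Op 5: read(P3, v1) -> 17. No state change.
Op 6: read(P3, v1) -> 17. No state change.

Answer: 2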